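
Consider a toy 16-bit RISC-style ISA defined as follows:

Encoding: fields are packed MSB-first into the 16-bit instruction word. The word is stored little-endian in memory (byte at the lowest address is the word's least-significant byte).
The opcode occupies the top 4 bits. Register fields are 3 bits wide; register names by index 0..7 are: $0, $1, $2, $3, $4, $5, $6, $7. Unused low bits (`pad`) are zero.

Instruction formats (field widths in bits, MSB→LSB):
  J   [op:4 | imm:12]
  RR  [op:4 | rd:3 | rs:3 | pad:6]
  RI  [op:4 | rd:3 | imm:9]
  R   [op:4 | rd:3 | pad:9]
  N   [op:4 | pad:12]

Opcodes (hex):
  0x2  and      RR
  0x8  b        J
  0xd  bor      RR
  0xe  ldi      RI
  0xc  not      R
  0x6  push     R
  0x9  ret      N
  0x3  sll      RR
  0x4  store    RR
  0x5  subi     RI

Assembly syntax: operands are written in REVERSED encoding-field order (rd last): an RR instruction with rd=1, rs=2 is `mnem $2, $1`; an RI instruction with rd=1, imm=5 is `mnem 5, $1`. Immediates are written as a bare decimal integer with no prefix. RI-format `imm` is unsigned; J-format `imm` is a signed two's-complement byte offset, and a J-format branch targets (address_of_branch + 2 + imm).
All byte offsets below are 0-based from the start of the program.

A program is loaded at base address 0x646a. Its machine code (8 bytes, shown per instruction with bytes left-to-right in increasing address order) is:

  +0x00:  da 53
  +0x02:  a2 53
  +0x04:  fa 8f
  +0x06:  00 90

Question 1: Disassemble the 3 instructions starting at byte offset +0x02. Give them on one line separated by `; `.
@+02  little-endian(a2 53) = 0x53a2
  op=0x53a2>>12=0x5 ⇒ subi (RI)
  rd: (w>>9)&0x7=0x1 → $1
  imm: (w>>0)&0x1ff=0x1a2 → 418
@+04  little-endian(fa 8f) = 0x8ffa
  op=0x8ffa>>12=0x8 ⇒ b (J)
  imm: (w>>0)&0xfff=0xffa (s12→-6) → -6
@+06  little-endian(00 90) = 0x9000
  op=0x9000>>12=0x9 ⇒ ret (N)

subi 418, $1; b -6; ret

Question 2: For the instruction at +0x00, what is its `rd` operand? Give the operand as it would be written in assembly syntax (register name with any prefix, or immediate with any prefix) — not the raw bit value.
off 0x00: read da 53 as little → 0x53da
  top 4b → 0x5 → subi [RI]
  [11:9] rd=1 = $1
  [8:0] imm=474 = 474

$1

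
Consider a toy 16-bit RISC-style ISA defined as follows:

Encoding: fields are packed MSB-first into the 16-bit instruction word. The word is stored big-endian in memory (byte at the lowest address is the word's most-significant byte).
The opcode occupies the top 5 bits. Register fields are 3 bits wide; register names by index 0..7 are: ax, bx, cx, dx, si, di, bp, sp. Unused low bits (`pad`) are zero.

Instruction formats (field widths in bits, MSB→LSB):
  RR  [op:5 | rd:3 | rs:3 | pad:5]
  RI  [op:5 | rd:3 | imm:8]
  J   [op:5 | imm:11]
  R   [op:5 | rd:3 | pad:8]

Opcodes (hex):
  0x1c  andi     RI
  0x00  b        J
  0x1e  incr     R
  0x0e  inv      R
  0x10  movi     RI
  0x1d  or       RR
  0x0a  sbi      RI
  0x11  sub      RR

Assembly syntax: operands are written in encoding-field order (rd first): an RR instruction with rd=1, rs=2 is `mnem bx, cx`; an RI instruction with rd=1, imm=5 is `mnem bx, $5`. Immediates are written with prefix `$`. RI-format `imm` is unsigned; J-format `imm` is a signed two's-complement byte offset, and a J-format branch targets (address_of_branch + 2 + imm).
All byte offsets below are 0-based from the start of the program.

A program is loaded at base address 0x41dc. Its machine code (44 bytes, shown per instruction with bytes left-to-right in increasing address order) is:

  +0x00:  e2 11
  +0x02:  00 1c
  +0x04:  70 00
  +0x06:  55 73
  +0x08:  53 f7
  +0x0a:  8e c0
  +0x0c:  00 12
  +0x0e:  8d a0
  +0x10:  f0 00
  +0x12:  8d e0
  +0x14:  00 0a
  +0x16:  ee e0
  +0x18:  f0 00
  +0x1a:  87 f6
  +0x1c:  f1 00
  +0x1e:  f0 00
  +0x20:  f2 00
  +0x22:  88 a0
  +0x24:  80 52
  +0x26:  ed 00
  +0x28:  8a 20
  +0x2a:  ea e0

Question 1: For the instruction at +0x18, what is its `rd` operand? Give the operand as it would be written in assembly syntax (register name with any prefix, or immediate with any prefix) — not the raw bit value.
ax

@+18  big-endian(f0 00) = 0xf000
  opcode bits[15:11]=0x1e: incr/R
  [10:8] rd=0 = ax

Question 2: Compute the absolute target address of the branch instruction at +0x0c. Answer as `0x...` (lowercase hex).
0x41fc

+0x0c: 00 12 ⇒ word 0x0012 (big)
  op=0x0012>>11=0x0 ⇒ b (J)
  [10:0] imm=18 = $18
  target = base 0x41dc + off 0x0c + 2 + imm 18 = 0x41fc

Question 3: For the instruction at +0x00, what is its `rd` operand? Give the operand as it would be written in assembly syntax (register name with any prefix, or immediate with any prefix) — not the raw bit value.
cx

off 0x00: read e2 11 as big → 0xe211
  opcode bits[15:11]=0x1c: andi/RI
  rd: (w>>8)&0x7=0x2 → cx
  imm: (w>>0)&0xff=0x11 → $17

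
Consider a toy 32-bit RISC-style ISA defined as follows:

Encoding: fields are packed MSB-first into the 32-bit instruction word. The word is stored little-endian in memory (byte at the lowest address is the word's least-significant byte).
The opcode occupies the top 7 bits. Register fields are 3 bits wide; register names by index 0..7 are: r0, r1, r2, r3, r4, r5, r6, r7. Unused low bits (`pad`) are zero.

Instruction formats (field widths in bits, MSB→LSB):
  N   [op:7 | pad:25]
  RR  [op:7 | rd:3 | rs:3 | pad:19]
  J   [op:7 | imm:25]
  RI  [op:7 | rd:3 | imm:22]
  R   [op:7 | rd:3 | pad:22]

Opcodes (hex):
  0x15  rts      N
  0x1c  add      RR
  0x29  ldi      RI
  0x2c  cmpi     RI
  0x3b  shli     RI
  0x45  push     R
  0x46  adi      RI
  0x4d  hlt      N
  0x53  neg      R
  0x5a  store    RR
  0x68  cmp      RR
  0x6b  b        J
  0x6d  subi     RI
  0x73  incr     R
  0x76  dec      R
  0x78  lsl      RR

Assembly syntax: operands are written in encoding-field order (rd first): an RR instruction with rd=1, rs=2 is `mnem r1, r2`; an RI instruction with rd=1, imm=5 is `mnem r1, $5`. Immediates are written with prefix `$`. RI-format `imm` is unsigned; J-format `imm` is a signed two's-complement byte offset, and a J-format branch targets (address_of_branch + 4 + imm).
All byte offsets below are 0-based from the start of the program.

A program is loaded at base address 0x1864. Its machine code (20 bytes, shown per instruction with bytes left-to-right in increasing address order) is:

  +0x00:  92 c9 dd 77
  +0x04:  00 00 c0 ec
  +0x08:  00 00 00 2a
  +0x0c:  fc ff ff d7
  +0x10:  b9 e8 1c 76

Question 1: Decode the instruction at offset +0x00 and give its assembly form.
off 0x00: read 92 c9 dd 77 as little → 0x77ddc992
  op=0x77ddc992>>25=0x3b ⇒ shli (RI)
  [24:22] rd=7 = r7
  [21:0] imm=1952146 = $1952146

shli r7, $1952146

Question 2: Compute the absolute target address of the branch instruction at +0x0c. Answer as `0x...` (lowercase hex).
0x1870

[0c] fc ff ff d7 → 0xd7fffffc
  opcode bits[31:25]=0x6b: b/J
  [24:0] imm=33554428 (s25→-4) = $-4
  target = base 0x1864 + off 0x0c + 4 + imm -4 = 0x1870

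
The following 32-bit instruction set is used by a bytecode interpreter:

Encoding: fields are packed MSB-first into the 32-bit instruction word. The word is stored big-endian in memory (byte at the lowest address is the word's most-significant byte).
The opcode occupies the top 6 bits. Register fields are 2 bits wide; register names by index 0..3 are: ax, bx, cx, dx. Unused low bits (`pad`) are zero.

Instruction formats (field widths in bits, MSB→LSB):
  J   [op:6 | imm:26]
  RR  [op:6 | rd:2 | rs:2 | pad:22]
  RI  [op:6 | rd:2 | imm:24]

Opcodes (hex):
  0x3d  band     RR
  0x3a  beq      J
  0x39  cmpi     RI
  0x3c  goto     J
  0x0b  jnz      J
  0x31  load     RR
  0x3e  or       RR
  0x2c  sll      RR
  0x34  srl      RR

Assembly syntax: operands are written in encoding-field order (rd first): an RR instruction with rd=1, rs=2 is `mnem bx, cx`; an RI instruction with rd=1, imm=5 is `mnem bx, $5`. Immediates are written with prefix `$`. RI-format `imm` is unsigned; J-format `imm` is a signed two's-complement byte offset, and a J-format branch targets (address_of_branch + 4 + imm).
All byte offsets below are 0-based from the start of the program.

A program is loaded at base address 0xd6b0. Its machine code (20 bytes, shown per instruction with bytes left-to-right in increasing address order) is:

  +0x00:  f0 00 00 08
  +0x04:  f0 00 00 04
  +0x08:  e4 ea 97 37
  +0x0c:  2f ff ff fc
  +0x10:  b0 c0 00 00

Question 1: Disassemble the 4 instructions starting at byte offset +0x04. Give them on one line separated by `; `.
goto $4; cmpi ax, $15374135; jnz $-4; sll ax, dx

[04] f0 00 00 04 → 0xf0000004
  top 6b → 0x3c → goto [J]
  imm@[25:0]=0x4 ⇒ $4
[08] e4 ea 97 37 → 0xe4ea9737
  top 6b → 0x39 → cmpi [RI]
  rd@[25:24]=0x0 ⇒ ax
  imm@[23:0]=0xea9737 ⇒ $15374135
[0c] 2f ff ff fc → 0x2ffffffc
  top 6b → 0xb → jnz [J]
  imm@[25:0]=0x3fffffc (s26→-4) ⇒ $-4
[10] b0 c0 00 00 → 0xb0c00000
  top 6b → 0x2c → sll [RR]
  rd@[25:24]=0x0 ⇒ ax
  rs@[23:22]=0x3 ⇒ dx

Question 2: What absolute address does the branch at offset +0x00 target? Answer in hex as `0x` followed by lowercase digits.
[00] f0 00 00 08 → 0xf0000008
  opcode bits[31:26]=0x3c: goto/J
  imm: (w>>0)&0x3ffffff=0x8 → $8
  target = base 0xd6b0 + off 0x00 + 4 + imm 8 = 0xd6bc

0xd6bc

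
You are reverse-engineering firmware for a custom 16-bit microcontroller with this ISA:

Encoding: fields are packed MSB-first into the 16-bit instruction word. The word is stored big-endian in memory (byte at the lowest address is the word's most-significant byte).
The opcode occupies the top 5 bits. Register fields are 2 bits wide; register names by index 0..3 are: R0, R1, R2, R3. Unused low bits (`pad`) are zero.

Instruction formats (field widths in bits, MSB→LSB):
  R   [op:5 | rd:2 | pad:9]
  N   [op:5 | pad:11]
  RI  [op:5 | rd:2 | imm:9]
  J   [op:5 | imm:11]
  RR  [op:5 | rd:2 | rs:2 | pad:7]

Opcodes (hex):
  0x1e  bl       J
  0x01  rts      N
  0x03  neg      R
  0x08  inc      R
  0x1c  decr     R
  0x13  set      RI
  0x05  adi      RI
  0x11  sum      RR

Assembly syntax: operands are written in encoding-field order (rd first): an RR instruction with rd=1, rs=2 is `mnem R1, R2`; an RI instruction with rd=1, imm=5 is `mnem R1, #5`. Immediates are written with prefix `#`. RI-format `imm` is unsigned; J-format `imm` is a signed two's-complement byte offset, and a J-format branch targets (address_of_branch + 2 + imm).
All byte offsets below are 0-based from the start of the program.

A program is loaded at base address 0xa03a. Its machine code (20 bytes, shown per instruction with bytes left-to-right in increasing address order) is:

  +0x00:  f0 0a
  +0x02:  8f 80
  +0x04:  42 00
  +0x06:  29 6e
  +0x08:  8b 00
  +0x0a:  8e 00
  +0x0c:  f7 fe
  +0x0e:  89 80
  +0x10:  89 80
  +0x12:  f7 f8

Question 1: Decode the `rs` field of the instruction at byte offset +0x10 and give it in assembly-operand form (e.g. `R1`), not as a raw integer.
@+10  big-endian(89 80) = 0x8980
  top 5b → 0x11 → sum [RR]
  [10:9] rd=0 = R0
  [8:7] rs=3 = R3

R3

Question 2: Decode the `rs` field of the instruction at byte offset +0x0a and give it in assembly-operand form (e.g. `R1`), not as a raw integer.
off 0x0a: read 8e 00 as big → 0x8e00
  op=0x8e00>>11=0x11 ⇒ sum (RR)
  [10:9] rd=3 = R3
  [8:7] rs=0 = R0

R0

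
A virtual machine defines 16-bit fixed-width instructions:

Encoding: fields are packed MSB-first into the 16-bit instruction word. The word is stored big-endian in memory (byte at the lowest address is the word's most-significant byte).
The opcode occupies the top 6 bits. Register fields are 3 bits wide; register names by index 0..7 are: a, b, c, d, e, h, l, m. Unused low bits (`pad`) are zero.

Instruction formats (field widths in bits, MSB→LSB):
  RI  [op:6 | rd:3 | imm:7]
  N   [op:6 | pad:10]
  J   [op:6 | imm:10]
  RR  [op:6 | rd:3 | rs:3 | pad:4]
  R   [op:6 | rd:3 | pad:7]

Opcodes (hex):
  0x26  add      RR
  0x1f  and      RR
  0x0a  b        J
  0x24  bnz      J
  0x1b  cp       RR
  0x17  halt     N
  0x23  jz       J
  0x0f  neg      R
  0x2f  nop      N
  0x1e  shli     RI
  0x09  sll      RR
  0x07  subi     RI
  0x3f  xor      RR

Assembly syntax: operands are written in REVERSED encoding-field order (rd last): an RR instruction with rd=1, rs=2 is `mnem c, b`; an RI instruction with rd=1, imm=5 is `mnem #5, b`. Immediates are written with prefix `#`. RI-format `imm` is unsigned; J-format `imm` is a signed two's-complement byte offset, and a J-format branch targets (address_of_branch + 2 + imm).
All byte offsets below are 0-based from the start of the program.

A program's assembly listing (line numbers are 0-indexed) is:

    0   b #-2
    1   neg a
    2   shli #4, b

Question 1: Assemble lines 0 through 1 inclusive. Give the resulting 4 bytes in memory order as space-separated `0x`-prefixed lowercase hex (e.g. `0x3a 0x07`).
0. b fields op=0xa:6|imm=-2:10 → word 2bfeh → 2b fe
1. neg fields op=0xf:6|rd=0:3|pad=0:7 → word 3c00h → 3c 00

0x2b 0xfe 0x3c 0x00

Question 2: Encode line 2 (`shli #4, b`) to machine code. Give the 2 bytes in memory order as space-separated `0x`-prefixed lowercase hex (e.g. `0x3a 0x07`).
L2: shli op=0x1e:6|rd=1:3|imm=4:7 ⇒ 0x7884 ⇒ big 78 84

0x78 0x84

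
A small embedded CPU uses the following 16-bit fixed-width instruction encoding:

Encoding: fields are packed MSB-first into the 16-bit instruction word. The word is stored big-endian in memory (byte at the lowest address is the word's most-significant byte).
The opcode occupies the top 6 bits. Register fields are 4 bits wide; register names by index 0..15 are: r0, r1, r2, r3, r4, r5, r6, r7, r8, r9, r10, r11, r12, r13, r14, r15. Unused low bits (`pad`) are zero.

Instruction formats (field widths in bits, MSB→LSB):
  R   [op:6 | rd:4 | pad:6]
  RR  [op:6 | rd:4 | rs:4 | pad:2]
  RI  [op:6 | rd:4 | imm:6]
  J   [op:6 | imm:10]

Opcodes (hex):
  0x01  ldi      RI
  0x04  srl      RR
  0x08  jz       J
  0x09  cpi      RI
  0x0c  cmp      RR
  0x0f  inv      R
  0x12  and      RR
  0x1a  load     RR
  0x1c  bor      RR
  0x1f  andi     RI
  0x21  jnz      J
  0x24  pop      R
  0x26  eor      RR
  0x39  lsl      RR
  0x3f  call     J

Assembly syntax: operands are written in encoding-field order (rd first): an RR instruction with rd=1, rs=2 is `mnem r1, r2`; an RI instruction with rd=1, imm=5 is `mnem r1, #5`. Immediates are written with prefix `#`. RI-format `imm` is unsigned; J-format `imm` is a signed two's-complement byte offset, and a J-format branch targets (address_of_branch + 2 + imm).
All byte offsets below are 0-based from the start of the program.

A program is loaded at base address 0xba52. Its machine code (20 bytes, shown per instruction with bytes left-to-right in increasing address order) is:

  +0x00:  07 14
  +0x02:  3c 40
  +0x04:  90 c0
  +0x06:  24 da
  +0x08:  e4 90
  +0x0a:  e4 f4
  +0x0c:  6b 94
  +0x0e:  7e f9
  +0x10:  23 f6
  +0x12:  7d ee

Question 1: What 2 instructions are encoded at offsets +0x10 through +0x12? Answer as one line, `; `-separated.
@+10  big-endian(23 f6) = 0x23f6
  op=0x23f6>>10=0x8 ⇒ jz (J)
  imm: (w>>0)&0x3ff=0x3f6 (s10→-10) → #-10
@+12  big-endian(7d ee) = 0x7dee
  op=0x7dee>>10=0x1f ⇒ andi (RI)
  rd: (w>>6)&0xf=0x7 → r7
  imm: (w>>0)&0x3f=0x2e → #46

jz #-10; andi r7, #46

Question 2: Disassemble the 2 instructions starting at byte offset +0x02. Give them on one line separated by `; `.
off 0x02: read 3c 40 as big → 0x3c40
  top 6b → 0xf → inv [R]
  [9:6] rd=1 = r1
off 0x04: read 90 c0 as big → 0x90c0
  top 6b → 0x24 → pop [R]
  [9:6] rd=3 = r3

inv r1; pop r3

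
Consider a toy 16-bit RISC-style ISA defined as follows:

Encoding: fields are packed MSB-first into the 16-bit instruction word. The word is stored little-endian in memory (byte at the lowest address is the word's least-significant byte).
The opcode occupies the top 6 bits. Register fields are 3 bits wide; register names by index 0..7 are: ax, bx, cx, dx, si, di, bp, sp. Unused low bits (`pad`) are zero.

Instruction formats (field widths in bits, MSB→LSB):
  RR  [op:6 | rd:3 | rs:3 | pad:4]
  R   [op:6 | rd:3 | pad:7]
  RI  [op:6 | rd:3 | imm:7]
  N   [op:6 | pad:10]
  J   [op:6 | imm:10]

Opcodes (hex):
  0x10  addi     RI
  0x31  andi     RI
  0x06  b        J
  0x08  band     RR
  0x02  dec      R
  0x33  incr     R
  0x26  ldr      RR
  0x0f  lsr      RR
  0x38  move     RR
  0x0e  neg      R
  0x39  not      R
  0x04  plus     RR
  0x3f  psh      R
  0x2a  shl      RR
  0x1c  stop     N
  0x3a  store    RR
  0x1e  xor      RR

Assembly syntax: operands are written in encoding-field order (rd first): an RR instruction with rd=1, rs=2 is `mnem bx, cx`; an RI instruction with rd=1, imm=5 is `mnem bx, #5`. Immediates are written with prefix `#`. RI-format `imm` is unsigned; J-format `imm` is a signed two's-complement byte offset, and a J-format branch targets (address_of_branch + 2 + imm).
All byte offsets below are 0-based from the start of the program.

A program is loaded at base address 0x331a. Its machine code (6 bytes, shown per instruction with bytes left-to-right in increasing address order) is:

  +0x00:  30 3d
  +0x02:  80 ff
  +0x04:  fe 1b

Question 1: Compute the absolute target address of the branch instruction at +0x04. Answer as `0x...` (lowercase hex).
0x331e

[04] fe 1b → 0x1bfe
  opcode bits[15:10]=0x6: b/J
  imm@[9:0]=0x3fe (s10→-2) ⇒ #-2
  target = base 0x331a + off 0x04 + 2 + imm -2 = 0x331e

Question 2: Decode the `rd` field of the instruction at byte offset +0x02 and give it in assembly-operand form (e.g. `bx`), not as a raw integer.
sp

off 0x02: read 80 ff as little → 0xff80
  top 6b → 0x3f → psh [R]
  rd@[9:7]=0x7 ⇒ sp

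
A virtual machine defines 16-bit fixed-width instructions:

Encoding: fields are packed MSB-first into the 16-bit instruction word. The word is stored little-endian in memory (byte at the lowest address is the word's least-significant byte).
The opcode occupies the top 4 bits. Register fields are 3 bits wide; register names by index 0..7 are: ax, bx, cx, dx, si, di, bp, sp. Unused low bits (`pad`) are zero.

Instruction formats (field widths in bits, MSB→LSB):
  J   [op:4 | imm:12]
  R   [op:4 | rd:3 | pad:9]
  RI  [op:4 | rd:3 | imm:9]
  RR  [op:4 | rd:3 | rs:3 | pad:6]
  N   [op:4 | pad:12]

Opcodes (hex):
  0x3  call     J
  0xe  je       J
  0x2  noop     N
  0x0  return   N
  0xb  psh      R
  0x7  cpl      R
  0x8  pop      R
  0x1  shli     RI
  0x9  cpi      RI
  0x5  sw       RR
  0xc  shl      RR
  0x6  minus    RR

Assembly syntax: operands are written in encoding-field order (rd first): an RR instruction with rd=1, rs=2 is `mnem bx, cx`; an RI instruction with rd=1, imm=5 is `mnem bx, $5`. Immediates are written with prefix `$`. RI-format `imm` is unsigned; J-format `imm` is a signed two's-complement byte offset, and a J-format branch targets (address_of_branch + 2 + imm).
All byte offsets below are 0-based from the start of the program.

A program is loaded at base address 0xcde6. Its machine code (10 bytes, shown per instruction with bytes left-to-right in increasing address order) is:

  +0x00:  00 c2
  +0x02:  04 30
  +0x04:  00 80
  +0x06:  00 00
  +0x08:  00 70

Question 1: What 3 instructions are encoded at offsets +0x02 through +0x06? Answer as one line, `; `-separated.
call $4; pop ax; return

@+02  little-endian(04 30) = 0x3004
  top 4b → 0x3 → call [J]
  imm@[11:0]=0x4 ⇒ $4
@+04  little-endian(00 80) = 0x8000
  top 4b → 0x8 → pop [R]
  rd@[11:9]=0x0 ⇒ ax
@+06  little-endian(00 00) = 0x0000
  top 4b → 0x0 → return [N]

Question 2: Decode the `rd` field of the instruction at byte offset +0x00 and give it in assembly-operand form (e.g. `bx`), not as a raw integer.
+0x00: 00 c2 ⇒ word 0xc200 (little)
  op=0xc200>>12=0xc ⇒ shl (RR)
  [11:9] rd=1 = bx
  [8:6] rs=0 = ax

bx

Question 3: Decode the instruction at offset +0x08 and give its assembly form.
cpl ax

off 0x08: read 00 70 as little → 0x7000
  op=0x7000>>12=0x7 ⇒ cpl (R)
  rd: (w>>9)&0x7=0x0 → ax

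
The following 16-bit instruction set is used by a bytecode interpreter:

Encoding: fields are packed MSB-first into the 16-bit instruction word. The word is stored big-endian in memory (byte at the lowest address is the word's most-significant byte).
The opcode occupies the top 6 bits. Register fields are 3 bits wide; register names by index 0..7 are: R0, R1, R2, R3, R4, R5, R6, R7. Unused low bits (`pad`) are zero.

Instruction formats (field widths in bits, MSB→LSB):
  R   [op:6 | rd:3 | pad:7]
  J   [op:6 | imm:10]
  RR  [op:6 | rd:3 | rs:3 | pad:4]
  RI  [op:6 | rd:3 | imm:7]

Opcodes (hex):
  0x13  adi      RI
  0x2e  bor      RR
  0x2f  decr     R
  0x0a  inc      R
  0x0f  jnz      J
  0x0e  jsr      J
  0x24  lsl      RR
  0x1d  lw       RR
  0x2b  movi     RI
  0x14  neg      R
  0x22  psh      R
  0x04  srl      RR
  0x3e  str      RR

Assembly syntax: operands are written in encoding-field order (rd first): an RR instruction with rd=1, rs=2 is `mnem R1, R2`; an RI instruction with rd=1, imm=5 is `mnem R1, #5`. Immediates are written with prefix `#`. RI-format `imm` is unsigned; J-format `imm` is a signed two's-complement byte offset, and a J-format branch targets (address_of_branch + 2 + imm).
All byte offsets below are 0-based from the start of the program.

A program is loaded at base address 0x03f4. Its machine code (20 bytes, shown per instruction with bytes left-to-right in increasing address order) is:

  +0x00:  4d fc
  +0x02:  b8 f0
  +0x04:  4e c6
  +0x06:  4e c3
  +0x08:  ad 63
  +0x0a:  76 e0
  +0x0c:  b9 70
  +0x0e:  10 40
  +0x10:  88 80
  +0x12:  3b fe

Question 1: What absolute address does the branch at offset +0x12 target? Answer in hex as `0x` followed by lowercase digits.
@+12  big-endian(3b fe) = 0x3bfe
  opcode bits[15:10]=0xe: jsr/J
  imm: (w>>0)&0x3ff=0x3fe (s10→-2) → #-2
  target = base 0x03f4 + off 0x12 + 2 + imm -2 = 0x0406

0x0406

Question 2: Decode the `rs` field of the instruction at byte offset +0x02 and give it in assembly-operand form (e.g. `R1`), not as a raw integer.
@+02  big-endian(b8 f0) = 0xb8f0
  opcode bits[15:10]=0x2e: bor/RR
  rd: (w>>7)&0x7=0x1 → R1
  rs: (w>>4)&0x7=0x7 → R7

R7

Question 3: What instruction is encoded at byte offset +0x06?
adi R5, #67

+0x06: 4e c3 ⇒ word 0x4ec3 (big)
  op=0x4ec3>>10=0x13 ⇒ adi (RI)
  rd: (w>>7)&0x7=0x5 → R5
  imm: (w>>0)&0x7f=0x43 → #67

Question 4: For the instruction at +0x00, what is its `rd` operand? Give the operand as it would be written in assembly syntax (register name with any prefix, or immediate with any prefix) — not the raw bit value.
[00] 4d fc → 0x4dfc
  opcode bits[15:10]=0x13: adi/RI
  rd@[9:7]=0x3 ⇒ R3
  imm@[6:0]=0x7c ⇒ #124

R3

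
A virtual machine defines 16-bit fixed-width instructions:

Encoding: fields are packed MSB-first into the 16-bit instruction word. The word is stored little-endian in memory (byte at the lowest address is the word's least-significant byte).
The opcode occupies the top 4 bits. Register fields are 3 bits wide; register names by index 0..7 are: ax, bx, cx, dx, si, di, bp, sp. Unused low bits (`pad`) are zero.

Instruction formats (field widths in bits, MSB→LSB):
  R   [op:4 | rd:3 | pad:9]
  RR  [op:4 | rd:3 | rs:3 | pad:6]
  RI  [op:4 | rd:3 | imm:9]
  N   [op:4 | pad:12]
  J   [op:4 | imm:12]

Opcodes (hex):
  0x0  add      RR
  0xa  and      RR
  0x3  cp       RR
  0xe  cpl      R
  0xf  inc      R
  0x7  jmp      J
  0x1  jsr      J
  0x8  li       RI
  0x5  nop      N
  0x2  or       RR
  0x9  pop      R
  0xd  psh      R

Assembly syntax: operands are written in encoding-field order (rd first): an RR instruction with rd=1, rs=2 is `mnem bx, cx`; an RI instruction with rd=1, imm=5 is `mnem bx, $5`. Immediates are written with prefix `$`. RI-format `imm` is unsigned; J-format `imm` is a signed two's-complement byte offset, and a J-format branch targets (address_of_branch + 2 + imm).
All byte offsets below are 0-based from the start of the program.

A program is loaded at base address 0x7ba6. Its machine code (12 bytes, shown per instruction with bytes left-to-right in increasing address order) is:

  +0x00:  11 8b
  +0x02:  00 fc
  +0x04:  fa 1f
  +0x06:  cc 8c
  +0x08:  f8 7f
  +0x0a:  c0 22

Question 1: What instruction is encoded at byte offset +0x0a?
or bx, dx

@+0a  little-endian(c0 22) = 0x22c0
  top 4b → 0x2 → or [RR]
  rd@[11:9]=0x1 ⇒ bx
  rs@[8:6]=0x3 ⇒ dx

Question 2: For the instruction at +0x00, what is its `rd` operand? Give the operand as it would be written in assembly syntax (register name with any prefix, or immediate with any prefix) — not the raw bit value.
di

@+00  little-endian(11 8b) = 0x8b11
  top 4b → 0x8 → li [RI]
  rd@[11:9]=0x5 ⇒ di
  imm@[8:0]=0x111 ⇒ $273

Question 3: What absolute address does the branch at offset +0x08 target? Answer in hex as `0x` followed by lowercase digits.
[08] f8 7f → 0x7ff8
  top 4b → 0x7 → jmp [J]
  [11:0] imm=4088 (s12→-8) = $-8
  target = base 0x7ba6 + off 0x08 + 2 + imm -8 = 0x7ba8

0x7ba8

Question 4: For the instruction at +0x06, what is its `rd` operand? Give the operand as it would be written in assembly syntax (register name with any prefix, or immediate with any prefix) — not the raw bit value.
bp

+0x06: cc 8c ⇒ word 0x8ccc (little)
  top 4b → 0x8 → li [RI]
  rd: (w>>9)&0x7=0x6 → bp
  imm: (w>>0)&0x1ff=0xcc → $204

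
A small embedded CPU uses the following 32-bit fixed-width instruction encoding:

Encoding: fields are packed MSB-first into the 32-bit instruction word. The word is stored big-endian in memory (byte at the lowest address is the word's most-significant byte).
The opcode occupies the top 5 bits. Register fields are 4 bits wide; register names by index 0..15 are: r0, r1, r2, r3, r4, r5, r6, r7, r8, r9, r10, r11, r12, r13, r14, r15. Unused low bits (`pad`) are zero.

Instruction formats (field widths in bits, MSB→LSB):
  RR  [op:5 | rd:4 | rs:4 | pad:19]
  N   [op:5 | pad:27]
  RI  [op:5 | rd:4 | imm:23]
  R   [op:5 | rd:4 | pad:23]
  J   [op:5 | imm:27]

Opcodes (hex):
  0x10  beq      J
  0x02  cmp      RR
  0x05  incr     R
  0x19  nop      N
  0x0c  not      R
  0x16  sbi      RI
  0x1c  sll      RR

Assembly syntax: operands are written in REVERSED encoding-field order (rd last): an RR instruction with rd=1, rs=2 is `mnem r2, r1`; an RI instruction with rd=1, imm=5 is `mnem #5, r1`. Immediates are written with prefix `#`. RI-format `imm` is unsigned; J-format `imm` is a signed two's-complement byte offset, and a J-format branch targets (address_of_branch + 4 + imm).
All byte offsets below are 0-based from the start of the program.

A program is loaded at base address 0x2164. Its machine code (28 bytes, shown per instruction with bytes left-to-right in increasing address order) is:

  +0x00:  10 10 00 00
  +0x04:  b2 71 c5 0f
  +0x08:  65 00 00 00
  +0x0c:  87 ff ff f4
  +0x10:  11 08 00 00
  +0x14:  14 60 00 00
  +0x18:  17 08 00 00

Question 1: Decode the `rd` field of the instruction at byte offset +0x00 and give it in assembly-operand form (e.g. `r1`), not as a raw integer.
r0

@+00  big-endian(10 10 00 00) = 0x10100000
  top 5b → 0x2 → cmp [RR]
  [26:23] rd=0 = r0
  [22:19] rs=2 = r2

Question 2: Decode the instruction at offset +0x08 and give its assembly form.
@+08  big-endian(65 00 00 00) = 0x65000000
  opcode bits[31:27]=0xc: not/R
  rd: (w>>23)&0xf=0xa → r10

not r10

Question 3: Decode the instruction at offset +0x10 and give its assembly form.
off 0x10: read 11 08 00 00 as big → 0x11080000
  op=0x11080000>>27=0x2 ⇒ cmp (RR)
  [26:23] rd=2 = r2
  [22:19] rs=1 = r1

cmp r1, r2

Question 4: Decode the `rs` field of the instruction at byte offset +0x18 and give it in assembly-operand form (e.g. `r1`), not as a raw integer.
r1

[18] 17 08 00 00 → 0x17080000
  top 5b → 0x2 → cmp [RR]
  [26:23] rd=14 = r14
  [22:19] rs=1 = r1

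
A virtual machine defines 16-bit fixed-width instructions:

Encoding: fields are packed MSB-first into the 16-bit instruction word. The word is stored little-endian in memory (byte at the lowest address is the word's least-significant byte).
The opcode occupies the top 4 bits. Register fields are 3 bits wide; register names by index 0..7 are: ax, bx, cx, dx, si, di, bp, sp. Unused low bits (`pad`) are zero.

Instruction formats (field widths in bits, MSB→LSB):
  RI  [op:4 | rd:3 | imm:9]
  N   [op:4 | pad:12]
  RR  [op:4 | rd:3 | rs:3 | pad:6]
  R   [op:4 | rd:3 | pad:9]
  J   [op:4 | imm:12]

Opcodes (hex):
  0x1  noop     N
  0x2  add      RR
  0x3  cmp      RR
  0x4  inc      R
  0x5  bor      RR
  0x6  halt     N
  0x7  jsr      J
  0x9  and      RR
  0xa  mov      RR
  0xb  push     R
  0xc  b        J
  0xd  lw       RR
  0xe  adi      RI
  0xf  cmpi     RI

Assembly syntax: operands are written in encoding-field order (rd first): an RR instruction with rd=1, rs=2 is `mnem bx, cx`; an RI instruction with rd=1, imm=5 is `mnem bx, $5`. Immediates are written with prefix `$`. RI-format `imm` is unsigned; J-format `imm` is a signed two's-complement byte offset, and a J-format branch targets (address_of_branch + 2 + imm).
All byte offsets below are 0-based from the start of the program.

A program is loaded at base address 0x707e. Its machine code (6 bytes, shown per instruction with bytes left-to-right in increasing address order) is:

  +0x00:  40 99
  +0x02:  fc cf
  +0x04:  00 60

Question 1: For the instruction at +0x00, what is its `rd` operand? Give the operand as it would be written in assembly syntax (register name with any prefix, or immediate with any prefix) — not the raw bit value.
si

[00] 40 99 → 0x9940
  top 4b → 0x9 → and [RR]
  rd: (w>>9)&0x7=0x4 → si
  rs: (w>>6)&0x7=0x5 → di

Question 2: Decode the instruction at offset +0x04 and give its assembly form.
[04] 00 60 → 0x6000
  top 4b → 0x6 → halt [N]

halt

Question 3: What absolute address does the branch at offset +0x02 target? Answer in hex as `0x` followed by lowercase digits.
off 0x02: read fc cf as little → 0xcffc
  op=0xcffc>>12=0xc ⇒ b (J)
  imm@[11:0]=0xffc (s12→-4) ⇒ $-4
  target = base 0x707e + off 0x02 + 2 + imm -4 = 0x707e

0x707e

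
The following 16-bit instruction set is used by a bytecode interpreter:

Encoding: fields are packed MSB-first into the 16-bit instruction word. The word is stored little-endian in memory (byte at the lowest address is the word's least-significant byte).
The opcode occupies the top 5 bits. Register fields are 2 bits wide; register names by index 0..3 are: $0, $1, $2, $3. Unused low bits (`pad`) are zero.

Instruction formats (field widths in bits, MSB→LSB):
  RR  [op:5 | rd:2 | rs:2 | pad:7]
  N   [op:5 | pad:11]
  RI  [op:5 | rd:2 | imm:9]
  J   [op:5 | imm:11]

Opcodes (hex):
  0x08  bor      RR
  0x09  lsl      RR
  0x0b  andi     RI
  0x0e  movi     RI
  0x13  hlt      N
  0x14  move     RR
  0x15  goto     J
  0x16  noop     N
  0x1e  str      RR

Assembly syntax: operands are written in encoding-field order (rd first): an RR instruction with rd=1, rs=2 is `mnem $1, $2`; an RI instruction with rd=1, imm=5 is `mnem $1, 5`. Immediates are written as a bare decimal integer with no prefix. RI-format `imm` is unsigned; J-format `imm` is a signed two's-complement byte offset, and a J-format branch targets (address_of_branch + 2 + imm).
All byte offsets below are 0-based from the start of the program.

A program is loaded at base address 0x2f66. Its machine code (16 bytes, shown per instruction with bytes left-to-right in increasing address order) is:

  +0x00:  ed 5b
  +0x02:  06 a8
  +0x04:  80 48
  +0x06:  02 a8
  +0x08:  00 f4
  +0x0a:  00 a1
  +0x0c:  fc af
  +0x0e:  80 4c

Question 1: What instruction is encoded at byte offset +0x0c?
goto -4

off 0x0c: read fc af as little → 0xaffc
  op=0xaffc>>11=0x15 ⇒ goto (J)
  [10:0] imm=2044 (s11→-4) = -4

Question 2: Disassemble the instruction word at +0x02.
goto 6

[02] 06 a8 → 0xa806
  top 5b → 0x15 → goto [J]
  [10:0] imm=6 = 6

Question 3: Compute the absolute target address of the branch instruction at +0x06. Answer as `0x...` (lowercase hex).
0x2f70

@+06  little-endian(02 a8) = 0xa802
  opcode bits[15:11]=0x15: goto/J
  imm@[10:0]=0x2 ⇒ 2
  target = base 0x2f66 + off 0x06 + 2 + imm 2 = 0x2f70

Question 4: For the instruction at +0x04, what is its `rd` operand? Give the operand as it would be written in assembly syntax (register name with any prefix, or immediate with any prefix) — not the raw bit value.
$0

off 0x04: read 80 48 as little → 0x4880
  opcode bits[15:11]=0x9: lsl/RR
  [10:9] rd=0 = $0
  [8:7] rs=1 = $1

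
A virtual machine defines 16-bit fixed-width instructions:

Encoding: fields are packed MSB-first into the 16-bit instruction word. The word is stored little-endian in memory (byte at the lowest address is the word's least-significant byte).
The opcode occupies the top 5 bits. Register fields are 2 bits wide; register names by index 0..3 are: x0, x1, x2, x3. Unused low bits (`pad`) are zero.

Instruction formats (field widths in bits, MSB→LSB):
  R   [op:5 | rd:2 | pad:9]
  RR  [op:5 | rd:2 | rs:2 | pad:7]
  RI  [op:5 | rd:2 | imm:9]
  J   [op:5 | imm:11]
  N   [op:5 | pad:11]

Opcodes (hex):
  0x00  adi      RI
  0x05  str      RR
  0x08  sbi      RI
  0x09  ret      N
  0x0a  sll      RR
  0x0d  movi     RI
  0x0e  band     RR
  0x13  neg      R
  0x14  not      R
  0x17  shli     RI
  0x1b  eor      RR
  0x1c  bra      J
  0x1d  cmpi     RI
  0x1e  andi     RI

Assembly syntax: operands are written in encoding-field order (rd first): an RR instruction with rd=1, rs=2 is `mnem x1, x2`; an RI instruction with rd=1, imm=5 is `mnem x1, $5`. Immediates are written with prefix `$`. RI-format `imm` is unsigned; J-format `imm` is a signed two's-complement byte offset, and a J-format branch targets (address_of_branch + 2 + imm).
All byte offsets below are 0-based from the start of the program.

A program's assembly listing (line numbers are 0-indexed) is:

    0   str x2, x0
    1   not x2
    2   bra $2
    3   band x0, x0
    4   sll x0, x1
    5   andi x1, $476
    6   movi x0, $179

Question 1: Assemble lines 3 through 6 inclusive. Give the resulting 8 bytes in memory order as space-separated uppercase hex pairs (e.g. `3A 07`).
00 70 80 50 DC F3 B3 68

3. band fields op=0xe:5|rd=0:2|rs=0:2|pad=0:7 → word 7000h → 00 70
4. sll fields op=0xa:5|rd=0:2|rs=1:2|pad=0:7 → word 5080h → 80 50
5. andi fields op=0x1e:5|rd=1:2|imm=476:9 → word f3dch → dc f3
6. movi fields op=0xd:5|rd=0:2|imm=179:9 → word 68b3h → b3 68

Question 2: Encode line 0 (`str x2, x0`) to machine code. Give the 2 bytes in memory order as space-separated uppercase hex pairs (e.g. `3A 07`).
00 2C

0. str fields op=0x5:5|rd=2:2|rs=0:2|pad=0:7 → word 2c00h → 00 2c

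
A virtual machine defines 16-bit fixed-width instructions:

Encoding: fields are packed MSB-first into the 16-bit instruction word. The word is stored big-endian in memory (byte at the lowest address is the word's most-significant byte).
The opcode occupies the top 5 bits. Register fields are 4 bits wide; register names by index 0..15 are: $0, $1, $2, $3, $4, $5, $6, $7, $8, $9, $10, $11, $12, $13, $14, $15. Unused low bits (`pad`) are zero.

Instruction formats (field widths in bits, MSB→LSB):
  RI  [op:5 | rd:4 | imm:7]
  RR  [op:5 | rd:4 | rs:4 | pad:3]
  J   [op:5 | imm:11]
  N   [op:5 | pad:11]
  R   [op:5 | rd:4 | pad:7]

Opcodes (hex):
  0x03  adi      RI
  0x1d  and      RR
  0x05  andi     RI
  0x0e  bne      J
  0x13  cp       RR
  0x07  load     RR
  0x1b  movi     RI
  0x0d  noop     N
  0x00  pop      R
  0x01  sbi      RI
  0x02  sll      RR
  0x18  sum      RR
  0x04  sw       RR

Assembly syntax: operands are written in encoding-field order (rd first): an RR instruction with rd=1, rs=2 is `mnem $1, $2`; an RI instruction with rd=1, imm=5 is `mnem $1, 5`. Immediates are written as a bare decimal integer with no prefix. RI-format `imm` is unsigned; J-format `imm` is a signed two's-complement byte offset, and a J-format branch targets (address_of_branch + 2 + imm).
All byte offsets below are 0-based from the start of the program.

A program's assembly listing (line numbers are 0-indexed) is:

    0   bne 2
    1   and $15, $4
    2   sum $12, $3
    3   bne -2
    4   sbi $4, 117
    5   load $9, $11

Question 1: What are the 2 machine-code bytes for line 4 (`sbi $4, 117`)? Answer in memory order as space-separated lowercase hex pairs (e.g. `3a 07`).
L4: sbi op=0x1:5|rd=4:4|imm=117:7 ⇒ 0x0a75 ⇒ big 0a 75

0a 75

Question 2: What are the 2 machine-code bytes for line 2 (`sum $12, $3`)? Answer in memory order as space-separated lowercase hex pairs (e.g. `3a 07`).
line 2 (sum): pack op=0x18:5|rd=12:4|rs=3:4|pad=0:3 = 0xc618; big→ c6 18

c6 18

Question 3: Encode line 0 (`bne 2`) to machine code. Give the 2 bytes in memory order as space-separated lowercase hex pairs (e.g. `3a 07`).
70 02

line 0 (bne): pack op=0xe:5|imm=2:11 = 0x7002; big→ 70 02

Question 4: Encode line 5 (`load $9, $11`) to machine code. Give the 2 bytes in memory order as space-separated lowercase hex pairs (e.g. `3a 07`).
L5: load op=0x7:5|rd=9:4|rs=11:4|pad=0:3 ⇒ 0x3cd8 ⇒ big 3c d8

3c d8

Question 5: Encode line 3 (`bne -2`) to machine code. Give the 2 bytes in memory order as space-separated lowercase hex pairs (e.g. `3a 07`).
L3: bne op=0xe:5|imm=-2:11 ⇒ 0x77fe ⇒ big 77 fe

77 fe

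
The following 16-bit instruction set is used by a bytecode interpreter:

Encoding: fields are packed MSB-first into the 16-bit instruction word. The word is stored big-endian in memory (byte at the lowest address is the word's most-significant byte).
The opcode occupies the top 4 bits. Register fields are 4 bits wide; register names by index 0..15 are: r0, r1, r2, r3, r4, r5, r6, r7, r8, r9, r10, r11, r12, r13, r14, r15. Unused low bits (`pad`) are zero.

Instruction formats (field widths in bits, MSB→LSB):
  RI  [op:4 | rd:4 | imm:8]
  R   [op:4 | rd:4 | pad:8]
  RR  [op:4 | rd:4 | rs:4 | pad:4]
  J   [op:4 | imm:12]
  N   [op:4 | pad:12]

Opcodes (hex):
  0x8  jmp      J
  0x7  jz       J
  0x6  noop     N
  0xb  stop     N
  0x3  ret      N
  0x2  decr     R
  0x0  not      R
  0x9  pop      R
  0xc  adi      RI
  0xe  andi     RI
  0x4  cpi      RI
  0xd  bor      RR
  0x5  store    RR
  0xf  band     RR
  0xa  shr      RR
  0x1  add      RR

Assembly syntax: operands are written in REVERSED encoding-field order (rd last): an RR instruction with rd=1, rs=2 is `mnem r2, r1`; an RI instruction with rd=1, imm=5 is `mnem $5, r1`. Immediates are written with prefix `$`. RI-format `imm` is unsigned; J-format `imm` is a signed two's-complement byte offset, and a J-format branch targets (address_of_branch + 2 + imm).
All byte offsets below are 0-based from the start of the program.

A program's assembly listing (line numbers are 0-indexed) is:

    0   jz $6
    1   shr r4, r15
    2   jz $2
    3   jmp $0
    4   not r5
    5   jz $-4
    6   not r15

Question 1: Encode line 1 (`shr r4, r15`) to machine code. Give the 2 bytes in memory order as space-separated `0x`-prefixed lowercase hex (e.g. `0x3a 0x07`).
0xaf 0x40

line 1 (shr): pack op=0xa:4|rd=15:4|rs=4:4|pad=0:4 = 0xaf40; big→ af 40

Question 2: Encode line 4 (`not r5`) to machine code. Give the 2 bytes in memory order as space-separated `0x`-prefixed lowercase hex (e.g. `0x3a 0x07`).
0x05 0x00

line 4 (not): pack op=0x0:4|rd=5:4|pad=0:8 = 0x0500; big→ 05 00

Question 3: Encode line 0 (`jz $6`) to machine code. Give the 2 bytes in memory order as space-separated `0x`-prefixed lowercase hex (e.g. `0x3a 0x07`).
L0: jz op=0x7:4|imm=6:12 ⇒ 0x7006 ⇒ big 70 06

0x70 0x06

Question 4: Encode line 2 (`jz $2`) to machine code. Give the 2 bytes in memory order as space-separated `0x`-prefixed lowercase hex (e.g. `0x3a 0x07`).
0x70 0x02

2. jz fields op=0x7:4|imm=2:12 → word 7002h → 70 02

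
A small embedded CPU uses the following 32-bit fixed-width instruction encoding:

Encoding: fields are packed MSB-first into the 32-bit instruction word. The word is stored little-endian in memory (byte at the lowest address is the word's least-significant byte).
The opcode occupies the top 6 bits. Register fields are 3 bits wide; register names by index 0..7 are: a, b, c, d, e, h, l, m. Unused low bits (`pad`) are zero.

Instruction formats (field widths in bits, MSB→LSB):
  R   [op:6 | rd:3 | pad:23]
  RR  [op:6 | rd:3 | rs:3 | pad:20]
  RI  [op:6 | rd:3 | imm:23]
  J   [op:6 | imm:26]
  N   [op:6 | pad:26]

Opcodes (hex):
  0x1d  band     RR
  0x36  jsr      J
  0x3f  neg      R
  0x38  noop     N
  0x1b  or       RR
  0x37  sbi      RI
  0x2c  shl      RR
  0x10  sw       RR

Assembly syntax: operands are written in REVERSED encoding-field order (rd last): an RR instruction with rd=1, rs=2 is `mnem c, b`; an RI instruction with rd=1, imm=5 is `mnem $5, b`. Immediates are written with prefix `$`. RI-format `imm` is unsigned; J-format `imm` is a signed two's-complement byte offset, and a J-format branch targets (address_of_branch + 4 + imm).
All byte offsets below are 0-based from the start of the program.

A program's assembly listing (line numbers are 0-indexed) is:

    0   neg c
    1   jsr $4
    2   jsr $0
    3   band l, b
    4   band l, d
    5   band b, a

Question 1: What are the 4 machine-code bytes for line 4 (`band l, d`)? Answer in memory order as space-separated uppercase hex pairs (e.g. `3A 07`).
00 00 E0 75

4. band fields op=0x1d:6|rd=3:3|rs=6:3|pad=0:20 → word 75e00000h → 00 00 e0 75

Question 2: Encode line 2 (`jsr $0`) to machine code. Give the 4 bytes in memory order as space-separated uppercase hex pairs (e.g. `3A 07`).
2. jsr fields op=0x36:6|imm=0:26 → word d8000000h → 00 00 00 d8

00 00 00 D8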